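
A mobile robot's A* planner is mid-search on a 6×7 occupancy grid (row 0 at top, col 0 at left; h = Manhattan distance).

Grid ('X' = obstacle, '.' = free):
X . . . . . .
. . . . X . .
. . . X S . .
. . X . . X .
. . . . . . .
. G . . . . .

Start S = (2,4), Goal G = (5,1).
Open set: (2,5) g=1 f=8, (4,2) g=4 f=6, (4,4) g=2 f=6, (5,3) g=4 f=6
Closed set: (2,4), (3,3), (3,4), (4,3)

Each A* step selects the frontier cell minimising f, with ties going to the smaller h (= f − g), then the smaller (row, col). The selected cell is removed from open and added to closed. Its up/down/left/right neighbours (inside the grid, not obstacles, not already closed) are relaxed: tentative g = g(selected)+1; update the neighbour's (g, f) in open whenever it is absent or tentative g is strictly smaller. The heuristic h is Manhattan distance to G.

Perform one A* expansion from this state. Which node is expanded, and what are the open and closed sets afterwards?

step 1: expand (4,2) (f=6, h=2) → closed; open now [(2,5) g=1 f=8, (4,1) g=5 f=6, (4,4) g=2 f=6, (5,2) g=5 f=6, (5,3) g=4 f=6]

expanded=(4,2); open=[(2,5) g=1 f=8, (4,1) g=5 f=6, (4,4) g=2 f=6, (5,2) g=5 f=6, (5,3) g=4 f=6]; closed=[(2,4), (3,3), (3,4), (4,2), (4,3)]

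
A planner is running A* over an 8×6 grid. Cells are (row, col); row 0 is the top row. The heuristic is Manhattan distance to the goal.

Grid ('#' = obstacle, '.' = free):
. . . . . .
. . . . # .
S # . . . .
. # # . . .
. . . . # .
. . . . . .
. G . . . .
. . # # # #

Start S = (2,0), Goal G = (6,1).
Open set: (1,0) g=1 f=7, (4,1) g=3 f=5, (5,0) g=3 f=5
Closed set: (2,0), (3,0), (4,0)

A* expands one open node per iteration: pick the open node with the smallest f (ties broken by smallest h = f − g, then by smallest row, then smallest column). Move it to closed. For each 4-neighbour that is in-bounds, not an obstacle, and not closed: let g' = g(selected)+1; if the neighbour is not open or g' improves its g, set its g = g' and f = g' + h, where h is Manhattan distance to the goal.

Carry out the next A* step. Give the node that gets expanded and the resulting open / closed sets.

step 1: expand (4,1) (f=5, h=2) → closed; open now [(1,0) g=1 f=7, (4,2) g=4 f=7, (5,0) g=3 f=5, (5,1) g=4 f=5]

expanded=(4,1); open=[(1,0) g=1 f=7, (4,2) g=4 f=7, (5,0) g=3 f=5, (5,1) g=4 f=5]; closed=[(2,0), (3,0), (4,0), (4,1)]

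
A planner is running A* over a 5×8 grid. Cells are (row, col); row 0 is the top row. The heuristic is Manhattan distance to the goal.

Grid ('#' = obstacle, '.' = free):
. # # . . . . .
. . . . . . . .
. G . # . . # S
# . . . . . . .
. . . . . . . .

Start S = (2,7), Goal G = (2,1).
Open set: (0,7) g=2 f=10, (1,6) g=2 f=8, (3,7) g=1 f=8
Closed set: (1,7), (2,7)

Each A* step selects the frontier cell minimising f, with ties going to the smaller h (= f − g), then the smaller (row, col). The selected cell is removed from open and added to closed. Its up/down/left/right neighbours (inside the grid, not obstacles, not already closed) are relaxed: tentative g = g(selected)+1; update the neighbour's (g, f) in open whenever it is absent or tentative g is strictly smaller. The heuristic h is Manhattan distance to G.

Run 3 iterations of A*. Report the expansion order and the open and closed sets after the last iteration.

step 1: expand (1,6) (f=8, h=6) → closed; open now [(0,6) g=3 f=10, (0,7) g=2 f=10, (1,5) g=3 f=8, (3,7) g=1 f=8]
step 2: expand (1,5) (f=8, h=5) → closed; open now [(0,5) g=4 f=10, (0,6) g=3 f=10, (0,7) g=2 f=10, (1,4) g=4 f=8, (2,5) g=4 f=8, (3,7) g=1 f=8]
step 3: expand (1,4) (f=8, h=4) → closed; open now [(0,4) g=5 f=10, (0,5) g=4 f=10, (0,6) g=3 f=10, (0,7) g=2 f=10, (1,3) g=5 f=8, (2,4) g=5 f=8, (2,5) g=4 f=8, (3,7) g=1 f=8]

order=[(1,6) → (1,5) → (1,4)]; open=[(0,4) g=5 f=10, (0,5) g=4 f=10, (0,6) g=3 f=10, (0,7) g=2 f=10, (1,3) g=5 f=8, (2,4) g=5 f=8, (2,5) g=4 f=8, (3,7) g=1 f=8]; closed=[(1,4), (1,5), (1,6), (1,7), (2,7)]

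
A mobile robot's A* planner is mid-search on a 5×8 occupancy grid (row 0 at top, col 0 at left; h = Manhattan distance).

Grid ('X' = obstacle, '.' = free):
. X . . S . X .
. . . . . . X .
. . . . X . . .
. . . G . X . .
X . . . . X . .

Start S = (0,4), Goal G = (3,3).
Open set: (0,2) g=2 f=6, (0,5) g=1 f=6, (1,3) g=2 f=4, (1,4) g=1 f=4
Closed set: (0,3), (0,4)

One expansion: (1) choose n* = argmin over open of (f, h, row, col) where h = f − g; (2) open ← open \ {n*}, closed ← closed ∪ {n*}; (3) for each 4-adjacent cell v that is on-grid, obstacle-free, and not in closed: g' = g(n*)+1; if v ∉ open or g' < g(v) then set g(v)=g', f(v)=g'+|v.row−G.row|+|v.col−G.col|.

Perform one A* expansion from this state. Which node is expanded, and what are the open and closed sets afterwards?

step 1: expand (1,3) (f=4, h=2) → closed; open now [(0,2) g=2 f=6, (0,5) g=1 f=6, (1,2) g=3 f=6, (1,4) g=1 f=4, (2,3) g=3 f=4]

expanded=(1,3); open=[(0,2) g=2 f=6, (0,5) g=1 f=6, (1,2) g=3 f=6, (1,4) g=1 f=4, (2,3) g=3 f=4]; closed=[(0,3), (0,4), (1,3)]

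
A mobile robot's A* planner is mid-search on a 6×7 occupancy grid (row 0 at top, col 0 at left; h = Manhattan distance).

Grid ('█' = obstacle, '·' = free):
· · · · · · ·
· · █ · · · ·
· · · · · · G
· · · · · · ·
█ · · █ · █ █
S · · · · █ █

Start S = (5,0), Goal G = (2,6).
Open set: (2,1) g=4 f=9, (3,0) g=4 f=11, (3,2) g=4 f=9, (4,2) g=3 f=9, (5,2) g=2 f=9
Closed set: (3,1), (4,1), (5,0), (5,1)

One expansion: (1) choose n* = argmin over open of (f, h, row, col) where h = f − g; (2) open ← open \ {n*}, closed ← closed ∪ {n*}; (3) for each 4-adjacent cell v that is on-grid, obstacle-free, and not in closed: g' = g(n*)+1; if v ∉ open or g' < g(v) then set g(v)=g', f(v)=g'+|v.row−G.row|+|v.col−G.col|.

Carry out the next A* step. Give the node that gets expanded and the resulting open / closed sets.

step 1: expand (2,1) (f=9, h=5) → closed; open now [(1,1) g=5 f=11, (2,0) g=5 f=11, (2,2) g=5 f=9, (3,0) g=4 f=11, (3,2) g=4 f=9, (4,2) g=3 f=9, (5,2) g=2 f=9]

expanded=(2,1); open=[(1,1) g=5 f=11, (2,0) g=5 f=11, (2,2) g=5 f=9, (3,0) g=4 f=11, (3,2) g=4 f=9, (4,2) g=3 f=9, (5,2) g=2 f=9]; closed=[(2,1), (3,1), (4,1), (5,0), (5,1)]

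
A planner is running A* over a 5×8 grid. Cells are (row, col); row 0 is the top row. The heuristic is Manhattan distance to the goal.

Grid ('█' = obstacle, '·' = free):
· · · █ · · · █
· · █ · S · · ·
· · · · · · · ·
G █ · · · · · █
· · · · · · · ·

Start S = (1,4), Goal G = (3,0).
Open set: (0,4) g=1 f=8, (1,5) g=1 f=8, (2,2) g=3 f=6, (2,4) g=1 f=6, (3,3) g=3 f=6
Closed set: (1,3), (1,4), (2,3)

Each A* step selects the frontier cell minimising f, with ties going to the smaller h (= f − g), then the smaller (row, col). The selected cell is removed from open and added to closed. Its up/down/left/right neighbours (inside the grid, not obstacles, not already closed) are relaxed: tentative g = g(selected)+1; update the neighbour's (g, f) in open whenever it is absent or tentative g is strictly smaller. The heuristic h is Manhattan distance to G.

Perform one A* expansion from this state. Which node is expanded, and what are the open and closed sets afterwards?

expanded=(2,2); open=[(0,4) g=1 f=8, (1,5) g=1 f=8, (2,1) g=4 f=6, (2,4) g=1 f=6, (3,2) g=4 f=6, (3,3) g=3 f=6]; closed=[(1,3), (1,4), (2,2), (2,3)]

step 1: expand (2,2) (f=6, h=3) → closed; open now [(0,4) g=1 f=8, (1,5) g=1 f=8, (2,1) g=4 f=6, (2,4) g=1 f=6, (3,2) g=4 f=6, (3,3) g=3 f=6]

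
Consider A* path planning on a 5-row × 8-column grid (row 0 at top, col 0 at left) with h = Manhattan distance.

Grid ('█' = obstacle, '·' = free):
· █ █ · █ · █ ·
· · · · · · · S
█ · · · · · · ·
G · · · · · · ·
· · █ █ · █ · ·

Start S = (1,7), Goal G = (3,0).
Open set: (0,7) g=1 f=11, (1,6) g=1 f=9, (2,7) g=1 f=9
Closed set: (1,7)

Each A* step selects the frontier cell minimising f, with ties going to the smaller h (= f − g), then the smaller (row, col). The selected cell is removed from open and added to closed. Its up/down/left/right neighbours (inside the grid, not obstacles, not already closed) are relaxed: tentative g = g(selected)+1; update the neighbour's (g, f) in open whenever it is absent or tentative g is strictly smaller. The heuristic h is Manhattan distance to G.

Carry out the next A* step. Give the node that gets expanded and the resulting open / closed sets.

expanded=(1,6); open=[(0,7) g=1 f=11, (1,5) g=2 f=9, (2,6) g=2 f=9, (2,7) g=1 f=9]; closed=[(1,6), (1,7)]

step 1: expand (1,6) (f=9, h=8) → closed; open now [(0,7) g=1 f=11, (1,5) g=2 f=9, (2,6) g=2 f=9, (2,7) g=1 f=9]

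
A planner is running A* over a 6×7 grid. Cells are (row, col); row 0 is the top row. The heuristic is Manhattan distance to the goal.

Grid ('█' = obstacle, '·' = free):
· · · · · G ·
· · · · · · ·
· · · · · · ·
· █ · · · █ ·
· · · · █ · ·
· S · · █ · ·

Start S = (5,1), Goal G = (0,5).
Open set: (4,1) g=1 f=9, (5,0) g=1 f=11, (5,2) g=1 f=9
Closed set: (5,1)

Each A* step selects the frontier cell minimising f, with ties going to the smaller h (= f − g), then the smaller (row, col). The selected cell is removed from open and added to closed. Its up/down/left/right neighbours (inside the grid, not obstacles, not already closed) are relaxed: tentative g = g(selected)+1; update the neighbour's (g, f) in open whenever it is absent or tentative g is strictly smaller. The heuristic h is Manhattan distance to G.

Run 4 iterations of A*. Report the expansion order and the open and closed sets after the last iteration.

step 1: expand (4,1) (f=9, h=8) → closed; open now [(4,0) g=2 f=11, (4,2) g=2 f=9, (5,0) g=1 f=11, (5,2) g=1 f=9]
step 2: expand (4,2) (f=9, h=7) → closed; open now [(3,2) g=3 f=9, (4,0) g=2 f=11, (4,3) g=3 f=9, (5,0) g=1 f=11, (5,2) g=1 f=9]
step 3: expand (3,2) (f=9, h=6) → closed; open now [(2,2) g=4 f=9, (3,3) g=4 f=9, (4,0) g=2 f=11, (4,3) g=3 f=9, (5,0) g=1 f=11, (5,2) g=1 f=9]
step 4: expand (2,2) (f=9, h=5) → closed; open now [(1,2) g=5 f=9, (2,1) g=5 f=11, (2,3) g=5 f=9, (3,3) g=4 f=9, (4,0) g=2 f=11, (4,3) g=3 f=9, (5,0) g=1 f=11, (5,2) g=1 f=9]

order=[(4,1) → (4,2) → (3,2) → (2,2)]; open=[(1,2) g=5 f=9, (2,1) g=5 f=11, (2,3) g=5 f=9, (3,3) g=4 f=9, (4,0) g=2 f=11, (4,3) g=3 f=9, (5,0) g=1 f=11, (5,2) g=1 f=9]; closed=[(2,2), (3,2), (4,1), (4,2), (5,1)]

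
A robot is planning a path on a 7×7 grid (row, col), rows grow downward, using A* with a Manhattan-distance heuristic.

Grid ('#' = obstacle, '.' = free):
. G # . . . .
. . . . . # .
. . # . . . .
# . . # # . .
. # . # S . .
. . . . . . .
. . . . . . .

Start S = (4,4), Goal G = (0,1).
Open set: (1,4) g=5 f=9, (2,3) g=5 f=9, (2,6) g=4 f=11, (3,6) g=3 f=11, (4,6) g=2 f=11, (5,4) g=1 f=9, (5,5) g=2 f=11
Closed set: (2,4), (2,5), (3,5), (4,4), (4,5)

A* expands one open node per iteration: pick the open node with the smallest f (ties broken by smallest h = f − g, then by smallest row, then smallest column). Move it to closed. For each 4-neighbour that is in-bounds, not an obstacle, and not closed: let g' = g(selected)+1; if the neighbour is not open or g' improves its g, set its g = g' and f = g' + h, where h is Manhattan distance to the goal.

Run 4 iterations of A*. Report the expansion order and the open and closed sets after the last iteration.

step 1: expand (1,4) (f=9, h=4) → closed; open now [(0,4) g=6 f=9, (1,3) g=6 f=9, (2,3) g=5 f=9, (2,6) g=4 f=11, (3,6) g=3 f=11, (4,6) g=2 f=11, (5,4) g=1 f=9, (5,5) g=2 f=11]
step 2: expand (0,4) (f=9, h=3) → closed; open now [(0,3) g=7 f=9, (0,5) g=7 f=11, (1,3) g=6 f=9, (2,3) g=5 f=9, (2,6) g=4 f=11, (3,6) g=3 f=11, (4,6) g=2 f=11, (5,4) g=1 f=9, (5,5) g=2 f=11]
step 3: expand (0,3) (f=9, h=2) → closed; open now [(0,5) g=7 f=11, (1,3) g=6 f=9, (2,3) g=5 f=9, (2,6) g=4 f=11, (3,6) g=3 f=11, (4,6) g=2 f=11, (5,4) g=1 f=9, (5,5) g=2 f=11]
step 4: expand (1,3) (f=9, h=3) → closed; open now [(0,5) g=7 f=11, (1,2) g=7 f=9, (2,3) g=5 f=9, (2,6) g=4 f=11, (3,6) g=3 f=11, (4,6) g=2 f=11, (5,4) g=1 f=9, (5,5) g=2 f=11]

order=[(1,4) → (0,4) → (0,3) → (1,3)]; open=[(0,5) g=7 f=11, (1,2) g=7 f=9, (2,3) g=5 f=9, (2,6) g=4 f=11, (3,6) g=3 f=11, (4,6) g=2 f=11, (5,4) g=1 f=9, (5,5) g=2 f=11]; closed=[(0,3), (0,4), (1,3), (1,4), (2,4), (2,5), (3,5), (4,4), (4,5)]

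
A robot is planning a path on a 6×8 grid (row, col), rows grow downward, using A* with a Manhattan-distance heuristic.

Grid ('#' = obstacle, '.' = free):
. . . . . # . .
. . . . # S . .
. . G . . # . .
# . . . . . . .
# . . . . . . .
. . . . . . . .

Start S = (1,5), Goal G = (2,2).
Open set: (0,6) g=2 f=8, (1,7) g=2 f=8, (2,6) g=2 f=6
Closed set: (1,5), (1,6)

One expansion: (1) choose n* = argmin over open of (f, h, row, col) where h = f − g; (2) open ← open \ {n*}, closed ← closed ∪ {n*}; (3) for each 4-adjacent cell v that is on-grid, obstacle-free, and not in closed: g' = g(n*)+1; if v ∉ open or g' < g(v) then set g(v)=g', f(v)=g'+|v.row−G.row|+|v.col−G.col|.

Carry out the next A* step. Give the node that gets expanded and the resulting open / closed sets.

step 1: expand (2,6) (f=6, h=4) → closed; open now [(0,6) g=2 f=8, (1,7) g=2 f=8, (2,7) g=3 f=8, (3,6) g=3 f=8]

expanded=(2,6); open=[(0,6) g=2 f=8, (1,7) g=2 f=8, (2,7) g=3 f=8, (3,6) g=3 f=8]; closed=[(1,5), (1,6), (2,6)]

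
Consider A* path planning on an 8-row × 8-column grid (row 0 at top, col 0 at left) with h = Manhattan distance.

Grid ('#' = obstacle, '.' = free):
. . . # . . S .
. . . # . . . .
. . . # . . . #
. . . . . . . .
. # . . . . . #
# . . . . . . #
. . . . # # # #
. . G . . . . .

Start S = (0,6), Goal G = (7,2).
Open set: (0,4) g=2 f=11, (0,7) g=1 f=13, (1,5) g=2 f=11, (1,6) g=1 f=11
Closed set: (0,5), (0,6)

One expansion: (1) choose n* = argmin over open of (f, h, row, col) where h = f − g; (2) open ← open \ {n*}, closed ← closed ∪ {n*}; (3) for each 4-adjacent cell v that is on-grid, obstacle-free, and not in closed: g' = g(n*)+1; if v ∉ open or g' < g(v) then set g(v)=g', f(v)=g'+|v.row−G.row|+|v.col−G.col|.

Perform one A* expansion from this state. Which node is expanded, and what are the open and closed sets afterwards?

expanded=(0,4); open=[(0,7) g=1 f=13, (1,4) g=3 f=11, (1,5) g=2 f=11, (1,6) g=1 f=11]; closed=[(0,4), (0,5), (0,6)]

step 1: expand (0,4) (f=11, h=9) → closed; open now [(0,7) g=1 f=13, (1,4) g=3 f=11, (1,5) g=2 f=11, (1,6) g=1 f=11]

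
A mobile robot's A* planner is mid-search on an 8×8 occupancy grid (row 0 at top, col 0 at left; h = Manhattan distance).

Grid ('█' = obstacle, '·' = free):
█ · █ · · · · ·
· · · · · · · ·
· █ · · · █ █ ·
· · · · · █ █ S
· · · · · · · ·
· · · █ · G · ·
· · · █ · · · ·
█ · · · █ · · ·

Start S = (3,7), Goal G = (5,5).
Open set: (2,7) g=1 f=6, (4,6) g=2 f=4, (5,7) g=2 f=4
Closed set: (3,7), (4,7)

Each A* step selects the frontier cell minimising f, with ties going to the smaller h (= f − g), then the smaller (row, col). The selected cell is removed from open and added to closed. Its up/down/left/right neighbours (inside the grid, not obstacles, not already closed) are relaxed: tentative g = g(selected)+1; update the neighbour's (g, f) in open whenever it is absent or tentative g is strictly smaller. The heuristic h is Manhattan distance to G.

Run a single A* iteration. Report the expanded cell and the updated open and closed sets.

step 1: expand (4,6) (f=4, h=2) → closed; open now [(2,7) g=1 f=6, (4,5) g=3 f=4, (5,6) g=3 f=4, (5,7) g=2 f=4]

expanded=(4,6); open=[(2,7) g=1 f=6, (4,5) g=3 f=4, (5,6) g=3 f=4, (5,7) g=2 f=4]; closed=[(3,7), (4,6), (4,7)]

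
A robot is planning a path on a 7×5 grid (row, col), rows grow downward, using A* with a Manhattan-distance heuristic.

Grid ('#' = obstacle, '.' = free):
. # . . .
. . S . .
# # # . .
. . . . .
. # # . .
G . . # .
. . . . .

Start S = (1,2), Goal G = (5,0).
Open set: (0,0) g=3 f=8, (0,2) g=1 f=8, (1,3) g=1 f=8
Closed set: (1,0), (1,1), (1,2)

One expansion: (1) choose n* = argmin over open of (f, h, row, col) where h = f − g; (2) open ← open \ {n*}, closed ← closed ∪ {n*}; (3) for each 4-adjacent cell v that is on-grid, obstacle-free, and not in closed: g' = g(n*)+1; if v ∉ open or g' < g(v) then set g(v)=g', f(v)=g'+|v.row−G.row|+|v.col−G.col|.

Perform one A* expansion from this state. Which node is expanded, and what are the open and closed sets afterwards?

step 1: expand (0,0) (f=8, h=5) → closed; open now [(0,2) g=1 f=8, (1,3) g=1 f=8]

expanded=(0,0); open=[(0,2) g=1 f=8, (1,3) g=1 f=8]; closed=[(0,0), (1,0), (1,1), (1,2)]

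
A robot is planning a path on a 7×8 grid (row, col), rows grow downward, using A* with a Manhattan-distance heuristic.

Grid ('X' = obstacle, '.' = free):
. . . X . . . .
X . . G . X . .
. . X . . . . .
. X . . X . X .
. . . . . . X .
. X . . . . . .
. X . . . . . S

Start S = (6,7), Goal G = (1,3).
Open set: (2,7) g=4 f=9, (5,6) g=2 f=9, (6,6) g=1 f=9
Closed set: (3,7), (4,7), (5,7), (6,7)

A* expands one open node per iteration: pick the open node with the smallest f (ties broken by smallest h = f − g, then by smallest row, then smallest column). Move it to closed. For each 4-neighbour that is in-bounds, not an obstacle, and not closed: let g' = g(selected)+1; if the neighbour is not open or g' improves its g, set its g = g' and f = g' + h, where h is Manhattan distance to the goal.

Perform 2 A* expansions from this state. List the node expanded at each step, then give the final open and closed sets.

order=[(2,7) → (1,7)]; open=[(0,7) g=6 f=11, (1,6) g=6 f=9, (2,6) g=5 f=9, (5,6) g=2 f=9, (6,6) g=1 f=9]; closed=[(1,7), (2,7), (3,7), (4,7), (5,7), (6,7)]

step 1: expand (2,7) (f=9, h=5) → closed; open now [(1,7) g=5 f=9, (2,6) g=5 f=9, (5,6) g=2 f=9, (6,6) g=1 f=9]
step 2: expand (1,7) (f=9, h=4) → closed; open now [(0,7) g=6 f=11, (1,6) g=6 f=9, (2,6) g=5 f=9, (5,6) g=2 f=9, (6,6) g=1 f=9]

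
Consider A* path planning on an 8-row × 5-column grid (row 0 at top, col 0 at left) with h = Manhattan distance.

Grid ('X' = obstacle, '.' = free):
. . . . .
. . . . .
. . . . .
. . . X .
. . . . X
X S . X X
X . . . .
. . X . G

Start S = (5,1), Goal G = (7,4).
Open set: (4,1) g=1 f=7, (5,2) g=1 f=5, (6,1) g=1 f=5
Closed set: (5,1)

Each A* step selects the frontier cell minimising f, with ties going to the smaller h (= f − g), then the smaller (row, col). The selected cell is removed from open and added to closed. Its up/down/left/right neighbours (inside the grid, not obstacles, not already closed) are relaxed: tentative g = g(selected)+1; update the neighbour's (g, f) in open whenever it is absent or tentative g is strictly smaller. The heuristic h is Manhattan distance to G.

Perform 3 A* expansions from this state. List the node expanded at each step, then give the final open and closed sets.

order=[(5,2) → (6,2) → (6,3)]; open=[(4,1) g=1 f=7, (4,2) g=2 f=7, (6,1) g=1 f=5, (6,4) g=4 f=5, (7,3) g=4 f=5]; closed=[(5,1), (5,2), (6,2), (6,3)]

step 1: expand (5,2) (f=5, h=4) → closed; open now [(4,1) g=1 f=7, (4,2) g=2 f=7, (6,1) g=1 f=5, (6,2) g=2 f=5]
step 2: expand (6,2) (f=5, h=3) → closed; open now [(4,1) g=1 f=7, (4,2) g=2 f=7, (6,1) g=1 f=5, (6,3) g=3 f=5]
step 3: expand (6,3) (f=5, h=2) → closed; open now [(4,1) g=1 f=7, (4,2) g=2 f=7, (6,1) g=1 f=5, (6,4) g=4 f=5, (7,3) g=4 f=5]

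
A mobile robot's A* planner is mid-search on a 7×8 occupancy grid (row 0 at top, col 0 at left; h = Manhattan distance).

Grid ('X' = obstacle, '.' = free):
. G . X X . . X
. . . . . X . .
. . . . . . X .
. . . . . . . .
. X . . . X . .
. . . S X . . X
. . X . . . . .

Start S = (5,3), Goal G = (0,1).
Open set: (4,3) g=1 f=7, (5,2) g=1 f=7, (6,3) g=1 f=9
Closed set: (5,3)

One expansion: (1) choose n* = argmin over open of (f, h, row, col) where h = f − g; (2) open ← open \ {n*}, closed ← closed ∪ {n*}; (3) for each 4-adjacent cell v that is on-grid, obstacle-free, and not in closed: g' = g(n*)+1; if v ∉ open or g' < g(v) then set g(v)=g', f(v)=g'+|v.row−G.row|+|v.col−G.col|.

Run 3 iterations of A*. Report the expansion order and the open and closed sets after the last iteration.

step 1: expand (4,3) (f=7, h=6) → closed; open now [(3,3) g=2 f=7, (4,2) g=2 f=7, (4,4) g=2 f=9, (5,2) g=1 f=7, (6,3) g=1 f=9]
step 2: expand (3,3) (f=7, h=5) → closed; open now [(2,3) g=3 f=7, (3,2) g=3 f=7, (3,4) g=3 f=9, (4,2) g=2 f=7, (4,4) g=2 f=9, (5,2) g=1 f=7, (6,3) g=1 f=9]
step 3: expand (2,3) (f=7, h=4) → closed; open now [(1,3) g=4 f=7, (2,2) g=4 f=7, (2,4) g=4 f=9, (3,2) g=3 f=7, (3,4) g=3 f=9, (4,2) g=2 f=7, (4,4) g=2 f=9, (5,2) g=1 f=7, (6,3) g=1 f=9]

order=[(4,3) → (3,3) → (2,3)]; open=[(1,3) g=4 f=7, (2,2) g=4 f=7, (2,4) g=4 f=9, (3,2) g=3 f=7, (3,4) g=3 f=9, (4,2) g=2 f=7, (4,4) g=2 f=9, (5,2) g=1 f=7, (6,3) g=1 f=9]; closed=[(2,3), (3,3), (4,3), (5,3)]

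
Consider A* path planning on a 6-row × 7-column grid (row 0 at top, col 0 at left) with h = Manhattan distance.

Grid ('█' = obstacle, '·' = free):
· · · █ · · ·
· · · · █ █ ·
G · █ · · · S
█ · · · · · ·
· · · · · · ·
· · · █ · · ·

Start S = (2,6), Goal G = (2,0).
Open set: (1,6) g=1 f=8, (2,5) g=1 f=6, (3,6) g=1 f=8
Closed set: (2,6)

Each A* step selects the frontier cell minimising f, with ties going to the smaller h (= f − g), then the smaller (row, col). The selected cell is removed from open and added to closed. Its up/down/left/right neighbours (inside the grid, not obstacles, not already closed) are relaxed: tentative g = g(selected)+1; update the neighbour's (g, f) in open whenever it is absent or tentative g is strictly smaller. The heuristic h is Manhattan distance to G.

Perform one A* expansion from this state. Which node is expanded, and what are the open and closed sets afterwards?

expanded=(2,5); open=[(1,6) g=1 f=8, (2,4) g=2 f=6, (3,5) g=2 f=8, (3,6) g=1 f=8]; closed=[(2,5), (2,6)]

step 1: expand (2,5) (f=6, h=5) → closed; open now [(1,6) g=1 f=8, (2,4) g=2 f=6, (3,5) g=2 f=8, (3,6) g=1 f=8]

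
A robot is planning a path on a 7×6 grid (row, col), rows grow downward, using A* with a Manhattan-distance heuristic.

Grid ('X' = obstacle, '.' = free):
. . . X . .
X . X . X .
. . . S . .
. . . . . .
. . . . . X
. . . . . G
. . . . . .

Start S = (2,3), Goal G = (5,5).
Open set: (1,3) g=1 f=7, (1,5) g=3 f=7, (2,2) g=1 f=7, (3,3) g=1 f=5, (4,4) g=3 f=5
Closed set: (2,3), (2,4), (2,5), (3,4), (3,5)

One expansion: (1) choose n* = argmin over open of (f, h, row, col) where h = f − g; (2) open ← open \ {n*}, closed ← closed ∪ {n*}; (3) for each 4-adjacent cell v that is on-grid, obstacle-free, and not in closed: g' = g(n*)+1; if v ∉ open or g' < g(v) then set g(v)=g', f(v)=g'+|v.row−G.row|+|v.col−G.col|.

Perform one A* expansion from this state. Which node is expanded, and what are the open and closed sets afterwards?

expanded=(4,4); open=[(1,3) g=1 f=7, (1,5) g=3 f=7, (2,2) g=1 f=7, (3,3) g=1 f=5, (4,3) g=4 f=7, (5,4) g=4 f=5]; closed=[(2,3), (2,4), (2,5), (3,4), (3,5), (4,4)]

step 1: expand (4,4) (f=5, h=2) → closed; open now [(1,3) g=1 f=7, (1,5) g=3 f=7, (2,2) g=1 f=7, (3,3) g=1 f=5, (4,3) g=4 f=7, (5,4) g=4 f=5]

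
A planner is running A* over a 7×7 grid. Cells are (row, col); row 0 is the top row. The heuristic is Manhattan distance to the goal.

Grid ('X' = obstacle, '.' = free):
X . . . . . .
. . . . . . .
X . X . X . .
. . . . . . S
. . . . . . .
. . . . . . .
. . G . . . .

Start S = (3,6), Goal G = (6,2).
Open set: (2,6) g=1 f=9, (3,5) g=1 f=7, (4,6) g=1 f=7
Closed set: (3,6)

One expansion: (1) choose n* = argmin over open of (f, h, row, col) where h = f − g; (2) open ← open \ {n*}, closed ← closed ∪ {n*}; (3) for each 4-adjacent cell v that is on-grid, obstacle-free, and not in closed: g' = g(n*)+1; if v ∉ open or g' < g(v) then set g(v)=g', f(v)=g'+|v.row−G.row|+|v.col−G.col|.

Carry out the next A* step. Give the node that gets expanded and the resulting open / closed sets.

step 1: expand (3,5) (f=7, h=6) → closed; open now [(2,5) g=2 f=9, (2,6) g=1 f=9, (3,4) g=2 f=7, (4,5) g=2 f=7, (4,6) g=1 f=7]

expanded=(3,5); open=[(2,5) g=2 f=9, (2,6) g=1 f=9, (3,4) g=2 f=7, (4,5) g=2 f=7, (4,6) g=1 f=7]; closed=[(3,5), (3,6)]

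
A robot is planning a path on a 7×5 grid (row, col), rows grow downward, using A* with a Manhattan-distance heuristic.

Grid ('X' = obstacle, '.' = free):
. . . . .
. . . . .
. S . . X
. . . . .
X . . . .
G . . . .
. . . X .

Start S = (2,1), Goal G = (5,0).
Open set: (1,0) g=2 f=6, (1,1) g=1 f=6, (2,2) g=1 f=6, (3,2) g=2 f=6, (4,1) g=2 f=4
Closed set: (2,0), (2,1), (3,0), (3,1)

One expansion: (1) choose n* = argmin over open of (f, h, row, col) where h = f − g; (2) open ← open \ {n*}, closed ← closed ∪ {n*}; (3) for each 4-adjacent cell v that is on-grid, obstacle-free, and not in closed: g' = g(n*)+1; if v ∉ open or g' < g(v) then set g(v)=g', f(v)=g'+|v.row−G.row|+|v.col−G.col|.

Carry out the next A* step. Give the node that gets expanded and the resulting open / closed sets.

step 1: expand (4,1) (f=4, h=2) → closed; open now [(1,0) g=2 f=6, (1,1) g=1 f=6, (2,2) g=1 f=6, (3,2) g=2 f=6, (4,2) g=3 f=6, (5,1) g=3 f=4]

expanded=(4,1); open=[(1,0) g=2 f=6, (1,1) g=1 f=6, (2,2) g=1 f=6, (3,2) g=2 f=6, (4,2) g=3 f=6, (5,1) g=3 f=4]; closed=[(2,0), (2,1), (3,0), (3,1), (4,1)]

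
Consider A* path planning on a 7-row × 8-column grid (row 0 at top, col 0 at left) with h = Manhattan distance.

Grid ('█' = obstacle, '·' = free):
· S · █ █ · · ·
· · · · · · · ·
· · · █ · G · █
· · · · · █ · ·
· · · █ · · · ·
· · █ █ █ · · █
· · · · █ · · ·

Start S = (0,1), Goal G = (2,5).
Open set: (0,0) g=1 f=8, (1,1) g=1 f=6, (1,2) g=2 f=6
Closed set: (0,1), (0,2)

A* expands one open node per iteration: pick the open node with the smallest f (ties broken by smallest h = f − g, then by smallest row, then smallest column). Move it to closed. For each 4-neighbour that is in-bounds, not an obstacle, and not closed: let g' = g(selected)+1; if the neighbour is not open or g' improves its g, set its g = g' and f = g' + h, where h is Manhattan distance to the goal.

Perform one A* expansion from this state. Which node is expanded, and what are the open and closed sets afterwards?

expanded=(1,2); open=[(0,0) g=1 f=8, (1,1) g=1 f=6, (1,3) g=3 f=6, (2,2) g=3 f=6]; closed=[(0,1), (0,2), (1,2)]

step 1: expand (1,2) (f=6, h=4) → closed; open now [(0,0) g=1 f=8, (1,1) g=1 f=6, (1,3) g=3 f=6, (2,2) g=3 f=6]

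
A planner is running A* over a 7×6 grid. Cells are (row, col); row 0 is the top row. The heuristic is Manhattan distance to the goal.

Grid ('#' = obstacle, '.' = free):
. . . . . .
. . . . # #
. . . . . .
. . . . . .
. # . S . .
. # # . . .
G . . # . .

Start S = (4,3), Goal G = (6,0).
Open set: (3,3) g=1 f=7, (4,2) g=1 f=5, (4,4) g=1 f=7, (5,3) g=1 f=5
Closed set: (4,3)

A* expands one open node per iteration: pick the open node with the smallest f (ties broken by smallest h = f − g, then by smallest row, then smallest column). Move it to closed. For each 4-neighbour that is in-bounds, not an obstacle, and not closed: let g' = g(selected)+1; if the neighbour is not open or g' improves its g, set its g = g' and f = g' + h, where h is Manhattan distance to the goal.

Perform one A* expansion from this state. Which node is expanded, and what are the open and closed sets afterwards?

step 1: expand (4,2) (f=5, h=4) → closed; open now [(3,2) g=2 f=7, (3,3) g=1 f=7, (4,4) g=1 f=7, (5,3) g=1 f=5]

expanded=(4,2); open=[(3,2) g=2 f=7, (3,3) g=1 f=7, (4,4) g=1 f=7, (5,3) g=1 f=5]; closed=[(4,2), (4,3)]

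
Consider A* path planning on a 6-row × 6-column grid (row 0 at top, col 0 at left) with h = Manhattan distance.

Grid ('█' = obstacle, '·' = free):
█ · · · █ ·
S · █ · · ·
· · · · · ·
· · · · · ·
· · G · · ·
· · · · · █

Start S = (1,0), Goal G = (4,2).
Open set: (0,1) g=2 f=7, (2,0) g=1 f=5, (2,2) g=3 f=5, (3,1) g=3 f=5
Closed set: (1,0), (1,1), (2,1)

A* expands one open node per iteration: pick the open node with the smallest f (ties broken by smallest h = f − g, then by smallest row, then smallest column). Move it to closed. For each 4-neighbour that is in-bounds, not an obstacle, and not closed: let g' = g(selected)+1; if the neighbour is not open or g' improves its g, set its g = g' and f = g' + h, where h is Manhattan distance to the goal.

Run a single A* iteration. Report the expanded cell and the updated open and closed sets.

step 1: expand (2,2) (f=5, h=2) → closed; open now [(0,1) g=2 f=7, (2,0) g=1 f=5, (2,3) g=4 f=7, (3,1) g=3 f=5, (3,2) g=4 f=5]

expanded=(2,2); open=[(0,1) g=2 f=7, (2,0) g=1 f=5, (2,3) g=4 f=7, (3,1) g=3 f=5, (3,2) g=4 f=5]; closed=[(1,0), (1,1), (2,1), (2,2)]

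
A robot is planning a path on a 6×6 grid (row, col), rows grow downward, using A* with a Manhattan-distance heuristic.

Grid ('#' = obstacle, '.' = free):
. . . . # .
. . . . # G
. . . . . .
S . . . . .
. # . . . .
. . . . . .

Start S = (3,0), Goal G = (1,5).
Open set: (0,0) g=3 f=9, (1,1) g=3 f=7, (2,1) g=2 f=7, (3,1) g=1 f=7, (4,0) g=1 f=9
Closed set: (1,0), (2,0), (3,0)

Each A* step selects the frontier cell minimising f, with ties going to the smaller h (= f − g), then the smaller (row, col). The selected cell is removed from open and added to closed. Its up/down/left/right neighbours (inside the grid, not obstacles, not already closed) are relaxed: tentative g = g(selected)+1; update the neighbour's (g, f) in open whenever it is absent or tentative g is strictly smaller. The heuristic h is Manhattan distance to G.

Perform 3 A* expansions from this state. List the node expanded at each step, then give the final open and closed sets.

order=[(1,1) → (1,2) → (1,3)]; open=[(0,0) g=3 f=9, (0,1) g=4 f=9, (0,2) g=5 f=9, (0,3) g=6 f=9, (2,1) g=2 f=7, (2,2) g=5 f=9, (2,3) g=6 f=9, (3,1) g=1 f=7, (4,0) g=1 f=9]; closed=[(1,0), (1,1), (1,2), (1,3), (2,0), (3,0)]

step 1: expand (1,1) (f=7, h=4) → closed; open now [(0,0) g=3 f=9, (0,1) g=4 f=9, (1,2) g=4 f=7, (2,1) g=2 f=7, (3,1) g=1 f=7, (4,0) g=1 f=9]
step 2: expand (1,2) (f=7, h=3) → closed; open now [(0,0) g=3 f=9, (0,1) g=4 f=9, (0,2) g=5 f=9, (1,3) g=5 f=7, (2,1) g=2 f=7, (2,2) g=5 f=9, (3,1) g=1 f=7, (4,0) g=1 f=9]
step 3: expand (1,3) (f=7, h=2) → closed; open now [(0,0) g=3 f=9, (0,1) g=4 f=9, (0,2) g=5 f=9, (0,3) g=6 f=9, (2,1) g=2 f=7, (2,2) g=5 f=9, (2,3) g=6 f=9, (3,1) g=1 f=7, (4,0) g=1 f=9]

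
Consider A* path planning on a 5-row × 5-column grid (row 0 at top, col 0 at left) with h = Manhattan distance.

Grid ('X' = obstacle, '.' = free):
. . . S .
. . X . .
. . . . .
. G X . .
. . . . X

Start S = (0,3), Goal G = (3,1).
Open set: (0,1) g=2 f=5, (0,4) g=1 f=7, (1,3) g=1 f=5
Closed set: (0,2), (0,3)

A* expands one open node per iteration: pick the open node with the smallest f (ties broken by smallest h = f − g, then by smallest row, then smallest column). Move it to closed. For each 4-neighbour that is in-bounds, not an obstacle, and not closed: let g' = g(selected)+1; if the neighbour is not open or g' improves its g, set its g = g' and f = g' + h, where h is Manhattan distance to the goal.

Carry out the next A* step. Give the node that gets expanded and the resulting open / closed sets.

expanded=(0,1); open=[(0,0) g=3 f=7, (0,4) g=1 f=7, (1,1) g=3 f=5, (1,3) g=1 f=5]; closed=[(0,1), (0,2), (0,3)]

step 1: expand (0,1) (f=5, h=3) → closed; open now [(0,0) g=3 f=7, (0,4) g=1 f=7, (1,1) g=3 f=5, (1,3) g=1 f=5]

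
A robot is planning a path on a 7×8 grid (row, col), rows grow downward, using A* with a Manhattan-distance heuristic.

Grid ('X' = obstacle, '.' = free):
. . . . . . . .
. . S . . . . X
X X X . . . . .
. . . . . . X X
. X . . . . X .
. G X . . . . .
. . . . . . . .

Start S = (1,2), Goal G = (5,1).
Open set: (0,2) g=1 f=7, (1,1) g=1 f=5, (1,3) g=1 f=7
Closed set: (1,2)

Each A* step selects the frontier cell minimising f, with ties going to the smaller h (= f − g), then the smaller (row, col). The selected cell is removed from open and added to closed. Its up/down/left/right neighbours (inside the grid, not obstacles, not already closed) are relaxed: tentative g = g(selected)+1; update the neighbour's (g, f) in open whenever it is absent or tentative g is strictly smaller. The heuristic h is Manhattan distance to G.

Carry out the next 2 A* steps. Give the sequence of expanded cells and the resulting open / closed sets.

step 1: expand (1,1) (f=5, h=4) → closed; open now [(0,1) g=2 f=7, (0,2) g=1 f=7, (1,0) g=2 f=7, (1,3) g=1 f=7]
step 2: expand (0,1) (f=7, h=5) → closed; open now [(0,0) g=3 f=9, (0,2) g=1 f=7, (1,0) g=2 f=7, (1,3) g=1 f=7]

order=[(1,1) → (0,1)]; open=[(0,0) g=3 f=9, (0,2) g=1 f=7, (1,0) g=2 f=7, (1,3) g=1 f=7]; closed=[(0,1), (1,1), (1,2)]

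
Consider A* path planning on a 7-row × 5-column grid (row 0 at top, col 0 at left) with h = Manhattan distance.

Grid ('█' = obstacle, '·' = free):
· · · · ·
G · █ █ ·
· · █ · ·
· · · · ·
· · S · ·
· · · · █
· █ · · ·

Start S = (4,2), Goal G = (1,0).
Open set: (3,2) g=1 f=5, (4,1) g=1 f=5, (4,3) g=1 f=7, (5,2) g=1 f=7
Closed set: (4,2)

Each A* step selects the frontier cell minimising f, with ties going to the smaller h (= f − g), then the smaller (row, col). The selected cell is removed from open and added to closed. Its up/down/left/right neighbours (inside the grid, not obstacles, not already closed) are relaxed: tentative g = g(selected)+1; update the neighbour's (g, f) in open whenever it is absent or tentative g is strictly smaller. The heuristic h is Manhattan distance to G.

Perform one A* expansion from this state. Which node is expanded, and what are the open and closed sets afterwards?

expanded=(3,2); open=[(3,1) g=2 f=5, (3,3) g=2 f=7, (4,1) g=1 f=5, (4,3) g=1 f=7, (5,2) g=1 f=7]; closed=[(3,2), (4,2)]

step 1: expand (3,2) (f=5, h=4) → closed; open now [(3,1) g=2 f=5, (3,3) g=2 f=7, (4,1) g=1 f=5, (4,3) g=1 f=7, (5,2) g=1 f=7]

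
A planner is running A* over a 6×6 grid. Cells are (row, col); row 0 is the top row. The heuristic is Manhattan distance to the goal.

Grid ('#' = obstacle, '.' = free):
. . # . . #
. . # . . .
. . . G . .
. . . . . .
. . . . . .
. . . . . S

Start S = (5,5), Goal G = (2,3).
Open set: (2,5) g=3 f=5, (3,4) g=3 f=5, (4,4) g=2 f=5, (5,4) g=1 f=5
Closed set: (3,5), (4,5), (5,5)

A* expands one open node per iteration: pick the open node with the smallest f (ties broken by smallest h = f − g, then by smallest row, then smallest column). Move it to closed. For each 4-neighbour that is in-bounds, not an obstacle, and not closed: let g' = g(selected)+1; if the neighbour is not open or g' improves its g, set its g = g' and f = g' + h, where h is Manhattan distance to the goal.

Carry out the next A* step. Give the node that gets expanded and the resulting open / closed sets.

expanded=(2,5); open=[(1,5) g=4 f=7, (2,4) g=4 f=5, (3,4) g=3 f=5, (4,4) g=2 f=5, (5,4) g=1 f=5]; closed=[(2,5), (3,5), (4,5), (5,5)]

step 1: expand (2,5) (f=5, h=2) → closed; open now [(1,5) g=4 f=7, (2,4) g=4 f=5, (3,4) g=3 f=5, (4,4) g=2 f=5, (5,4) g=1 f=5]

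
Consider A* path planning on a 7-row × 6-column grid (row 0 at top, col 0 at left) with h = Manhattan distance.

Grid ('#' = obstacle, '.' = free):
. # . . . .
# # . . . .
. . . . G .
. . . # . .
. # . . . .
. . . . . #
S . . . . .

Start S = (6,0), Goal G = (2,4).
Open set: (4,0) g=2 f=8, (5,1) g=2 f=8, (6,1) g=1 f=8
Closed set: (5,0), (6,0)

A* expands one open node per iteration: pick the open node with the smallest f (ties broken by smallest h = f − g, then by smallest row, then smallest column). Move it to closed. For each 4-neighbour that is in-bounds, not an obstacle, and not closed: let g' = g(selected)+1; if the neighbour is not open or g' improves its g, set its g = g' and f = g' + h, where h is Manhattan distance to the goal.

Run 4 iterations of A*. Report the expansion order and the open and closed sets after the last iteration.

order=[(4,0) → (3,0) → (2,0) → (2,1)]; open=[(2,2) g=6 f=8, (3,1) g=4 f=8, (5,1) g=2 f=8, (6,1) g=1 f=8]; closed=[(2,0), (2,1), (3,0), (4,0), (5,0), (6,0)]

step 1: expand (4,0) (f=8, h=6) → closed; open now [(3,0) g=3 f=8, (5,1) g=2 f=8, (6,1) g=1 f=8]
step 2: expand (3,0) (f=8, h=5) → closed; open now [(2,0) g=4 f=8, (3,1) g=4 f=8, (5,1) g=2 f=8, (6,1) g=1 f=8]
step 3: expand (2,0) (f=8, h=4) → closed; open now [(2,1) g=5 f=8, (3,1) g=4 f=8, (5,1) g=2 f=8, (6,1) g=1 f=8]
step 4: expand (2,1) (f=8, h=3) → closed; open now [(2,2) g=6 f=8, (3,1) g=4 f=8, (5,1) g=2 f=8, (6,1) g=1 f=8]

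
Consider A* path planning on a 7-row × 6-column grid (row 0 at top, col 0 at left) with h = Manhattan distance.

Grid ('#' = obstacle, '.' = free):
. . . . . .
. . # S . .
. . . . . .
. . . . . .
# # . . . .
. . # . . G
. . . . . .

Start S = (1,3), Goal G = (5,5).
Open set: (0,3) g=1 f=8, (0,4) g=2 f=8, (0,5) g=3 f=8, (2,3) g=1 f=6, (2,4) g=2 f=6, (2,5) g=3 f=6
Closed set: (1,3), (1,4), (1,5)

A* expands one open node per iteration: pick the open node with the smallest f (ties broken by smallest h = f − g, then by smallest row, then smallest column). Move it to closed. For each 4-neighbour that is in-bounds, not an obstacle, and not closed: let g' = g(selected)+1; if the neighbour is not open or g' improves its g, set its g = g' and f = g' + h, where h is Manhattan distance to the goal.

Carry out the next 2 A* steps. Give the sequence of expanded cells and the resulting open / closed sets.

step 1: expand (2,5) (f=6, h=3) → closed; open now [(0,3) g=1 f=8, (0,4) g=2 f=8, (0,5) g=3 f=8, (2,3) g=1 f=6, (2,4) g=2 f=6, (3,5) g=4 f=6]
step 2: expand (3,5) (f=6, h=2) → closed; open now [(0,3) g=1 f=8, (0,4) g=2 f=8, (0,5) g=3 f=8, (2,3) g=1 f=6, (2,4) g=2 f=6, (3,4) g=5 f=8, (4,5) g=5 f=6]

order=[(2,5) → (3,5)]; open=[(0,3) g=1 f=8, (0,4) g=2 f=8, (0,5) g=3 f=8, (2,3) g=1 f=6, (2,4) g=2 f=6, (3,4) g=5 f=8, (4,5) g=5 f=6]; closed=[(1,3), (1,4), (1,5), (2,5), (3,5)]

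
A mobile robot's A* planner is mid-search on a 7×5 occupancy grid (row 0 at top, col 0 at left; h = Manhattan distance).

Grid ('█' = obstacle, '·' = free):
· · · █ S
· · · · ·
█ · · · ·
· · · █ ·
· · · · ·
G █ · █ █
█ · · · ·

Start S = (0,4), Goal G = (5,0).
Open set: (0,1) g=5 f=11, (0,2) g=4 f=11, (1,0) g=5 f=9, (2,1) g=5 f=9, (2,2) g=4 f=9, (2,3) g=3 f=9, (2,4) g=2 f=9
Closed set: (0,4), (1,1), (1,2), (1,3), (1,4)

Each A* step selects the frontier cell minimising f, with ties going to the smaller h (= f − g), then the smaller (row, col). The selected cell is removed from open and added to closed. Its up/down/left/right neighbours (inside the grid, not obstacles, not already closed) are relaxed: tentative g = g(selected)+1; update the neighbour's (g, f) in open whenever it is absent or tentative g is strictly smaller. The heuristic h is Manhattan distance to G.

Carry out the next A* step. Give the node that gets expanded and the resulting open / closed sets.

expanded=(1,0); open=[(0,0) g=6 f=11, (0,1) g=5 f=11, (0,2) g=4 f=11, (2,1) g=5 f=9, (2,2) g=4 f=9, (2,3) g=3 f=9, (2,4) g=2 f=9]; closed=[(0,4), (1,0), (1,1), (1,2), (1,3), (1,4)]

step 1: expand (1,0) (f=9, h=4) → closed; open now [(0,0) g=6 f=11, (0,1) g=5 f=11, (0,2) g=4 f=11, (2,1) g=5 f=9, (2,2) g=4 f=9, (2,3) g=3 f=9, (2,4) g=2 f=9]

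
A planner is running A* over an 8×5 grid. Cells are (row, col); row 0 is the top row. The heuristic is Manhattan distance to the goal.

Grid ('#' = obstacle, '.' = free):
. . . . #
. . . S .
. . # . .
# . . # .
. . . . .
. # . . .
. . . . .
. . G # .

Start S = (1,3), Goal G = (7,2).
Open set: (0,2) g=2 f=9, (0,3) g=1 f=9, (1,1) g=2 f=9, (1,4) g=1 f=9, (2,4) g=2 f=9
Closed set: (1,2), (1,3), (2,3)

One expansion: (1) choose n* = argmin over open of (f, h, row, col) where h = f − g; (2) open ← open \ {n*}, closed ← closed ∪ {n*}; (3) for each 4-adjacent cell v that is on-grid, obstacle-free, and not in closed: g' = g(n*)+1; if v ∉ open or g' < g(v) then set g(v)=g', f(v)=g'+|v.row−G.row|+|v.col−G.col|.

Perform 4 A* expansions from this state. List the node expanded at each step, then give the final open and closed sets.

step 1: expand (0,2) (f=9, h=7) → closed; open now [(0,1) g=3 f=11, (0,3) g=1 f=9, (1,1) g=2 f=9, (1,4) g=1 f=9, (2,4) g=2 f=9]
step 2: expand (1,1) (f=9, h=7) → closed; open now [(0,1) g=3 f=11, (0,3) g=1 f=9, (1,0) g=3 f=11, (1,4) g=1 f=9, (2,1) g=3 f=9, (2,4) g=2 f=9]
step 3: expand (2,1) (f=9, h=6) → closed; open now [(0,1) g=3 f=11, (0,3) g=1 f=9, (1,0) g=3 f=11, (1,4) g=1 f=9, (2,0) g=4 f=11, (2,4) g=2 f=9, (3,1) g=4 f=9]
step 4: expand (3,1) (f=9, h=5) → closed; open now [(0,1) g=3 f=11, (0,3) g=1 f=9, (1,0) g=3 f=11, (1,4) g=1 f=9, (2,0) g=4 f=11, (2,4) g=2 f=9, (3,2) g=5 f=9, (4,1) g=5 f=9]

order=[(0,2) → (1,1) → (2,1) → (3,1)]; open=[(0,1) g=3 f=11, (0,3) g=1 f=9, (1,0) g=3 f=11, (1,4) g=1 f=9, (2,0) g=4 f=11, (2,4) g=2 f=9, (3,2) g=5 f=9, (4,1) g=5 f=9]; closed=[(0,2), (1,1), (1,2), (1,3), (2,1), (2,3), (3,1)]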